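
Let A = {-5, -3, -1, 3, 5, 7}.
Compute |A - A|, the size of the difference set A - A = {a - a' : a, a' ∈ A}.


A - A = {a - a' : a, a' ∈ A}; |A| = 6.
Bounds: 2|A|-1 ≤ |A - A| ≤ |A|² - |A| + 1, i.e. 11 ≤ |A - A| ≤ 31.
Note: 0 ∈ A - A always (from a - a). The set is symmetric: if d ∈ A - A then -d ∈ A - A.
Enumerate nonzero differences d = a - a' with a > a' (then include -d):
Positive differences: {2, 4, 6, 8, 10, 12}
Full difference set: {0} ∪ (positive diffs) ∪ (negative diffs).
|A - A| = 1 + 2·6 = 13 (matches direct enumeration: 13).

|A - A| = 13


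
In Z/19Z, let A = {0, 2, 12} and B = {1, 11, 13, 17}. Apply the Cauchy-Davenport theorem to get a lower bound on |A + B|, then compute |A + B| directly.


Cauchy-Davenport: |A + B| ≥ min(p, |A| + |B| - 1) for A, B nonempty in Z/pZ.
|A| = 3, |B| = 4, p = 19.
CD lower bound = min(19, 3 + 4 - 1) = min(19, 6) = 6.
Compute A + B mod 19 directly:
a = 0: 0+1=1, 0+11=11, 0+13=13, 0+17=17
a = 2: 2+1=3, 2+11=13, 2+13=15, 2+17=0
a = 12: 12+1=13, 12+11=4, 12+13=6, 12+17=10
A + B = {0, 1, 3, 4, 6, 10, 11, 13, 15, 17}, so |A + B| = 10.
Verify: 10 ≥ 6? Yes ✓.

CD lower bound = 6, actual |A + B| = 10.


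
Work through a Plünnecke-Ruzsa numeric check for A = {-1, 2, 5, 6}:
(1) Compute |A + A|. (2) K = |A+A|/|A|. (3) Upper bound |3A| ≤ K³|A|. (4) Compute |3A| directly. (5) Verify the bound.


|A| = 4.
Step 1: Compute A + A by enumerating all 16 pairs.
A + A = {-2, 1, 4, 5, 7, 8, 10, 11, 12}, so |A + A| = 9.
Step 2: Doubling constant K = |A + A|/|A| = 9/4 = 9/4 ≈ 2.2500.
Step 3: Plünnecke-Ruzsa gives |3A| ≤ K³·|A| = (2.2500)³ · 4 ≈ 45.5625.
Step 4: Compute 3A = A + A + A directly by enumerating all triples (a,b,c) ∈ A³; |3A| = 16.
Step 5: Check 16 ≤ 45.5625? Yes ✓.

K = 9/4, Plünnecke-Ruzsa bound K³|A| ≈ 45.5625, |3A| = 16, inequality holds.


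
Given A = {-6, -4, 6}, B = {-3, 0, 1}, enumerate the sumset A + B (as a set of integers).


A + B = {a + b : a ∈ A, b ∈ B}.
Enumerate all |A|·|B| = 3·3 = 9 pairs (a, b) and collect distinct sums.
a = -6: -6+-3=-9, -6+0=-6, -6+1=-5
a = -4: -4+-3=-7, -4+0=-4, -4+1=-3
a = 6: 6+-3=3, 6+0=6, 6+1=7
Collecting distinct sums: A + B = {-9, -7, -6, -5, -4, -3, 3, 6, 7}
|A + B| = 9

A + B = {-9, -7, -6, -5, -4, -3, 3, 6, 7}


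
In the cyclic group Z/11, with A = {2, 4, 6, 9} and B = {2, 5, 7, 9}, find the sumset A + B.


Work in Z/11Z: reduce every sum a + b modulo 11.
Enumerate all 16 pairs:
a = 2: 2+2=4, 2+5=7, 2+7=9, 2+9=0
a = 4: 4+2=6, 4+5=9, 4+7=0, 4+9=2
a = 6: 6+2=8, 6+5=0, 6+7=2, 6+9=4
a = 9: 9+2=0, 9+5=3, 9+7=5, 9+9=7
Distinct residues collected: {0, 2, 3, 4, 5, 6, 7, 8, 9}
|A + B| = 9 (out of 11 total residues).

A + B = {0, 2, 3, 4, 5, 6, 7, 8, 9}


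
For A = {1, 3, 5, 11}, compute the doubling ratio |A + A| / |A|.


|A| = 4.
Compute A + A by enumerating all 16 pairs.
A + A = {2, 4, 6, 8, 10, 12, 14, 16, 22}, so |A + A| = 9.
K = |A + A| / |A| = 9/4 (already in lowest terms) ≈ 2.2500.
Reference: AP of size 4 gives K = 7/4 ≈ 1.7500; a fully generic set of size 4 gives K ≈ 2.5000.

|A| = 4, |A + A| = 9, K = 9/4.


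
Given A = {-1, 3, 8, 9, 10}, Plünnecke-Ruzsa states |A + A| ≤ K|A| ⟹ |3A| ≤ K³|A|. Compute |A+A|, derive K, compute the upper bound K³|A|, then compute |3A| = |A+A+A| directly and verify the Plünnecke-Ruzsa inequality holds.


|A| = 5.
Step 1: Compute A + A by enumerating all 25 pairs.
A + A = {-2, 2, 6, 7, 8, 9, 11, 12, 13, 16, 17, 18, 19, 20}, so |A + A| = 14.
Step 2: Doubling constant K = |A + A|/|A| = 14/5 = 14/5 ≈ 2.8000.
Step 3: Plünnecke-Ruzsa gives |3A| ≤ K³·|A| = (2.8000)³ · 5 ≈ 109.7600.
Step 4: Compute 3A = A + A + A directly by enumerating all triples (a,b,c) ∈ A³; |3A| = 27.
Step 5: Check 27 ≤ 109.7600? Yes ✓.

K = 14/5, Plünnecke-Ruzsa bound K³|A| ≈ 109.7600, |3A| = 27, inequality holds.


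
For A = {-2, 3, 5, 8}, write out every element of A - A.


A - A = {a - a' : a, a' ∈ A}.
Compute a - a' for each ordered pair (a, a'):
a = -2: -2--2=0, -2-3=-5, -2-5=-7, -2-8=-10
a = 3: 3--2=5, 3-3=0, 3-5=-2, 3-8=-5
a = 5: 5--2=7, 5-3=2, 5-5=0, 5-8=-3
a = 8: 8--2=10, 8-3=5, 8-5=3, 8-8=0
Collecting distinct values (and noting 0 appears from a-a):
A - A = {-10, -7, -5, -3, -2, 0, 2, 3, 5, 7, 10}
|A - A| = 11

A - A = {-10, -7, -5, -3, -2, 0, 2, 3, 5, 7, 10}


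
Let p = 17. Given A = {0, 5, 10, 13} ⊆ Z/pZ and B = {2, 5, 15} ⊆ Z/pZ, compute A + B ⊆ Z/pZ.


Work in Z/17Z: reduce every sum a + b modulo 17.
Enumerate all 12 pairs:
a = 0: 0+2=2, 0+5=5, 0+15=15
a = 5: 5+2=7, 5+5=10, 5+15=3
a = 10: 10+2=12, 10+5=15, 10+15=8
a = 13: 13+2=15, 13+5=1, 13+15=11
Distinct residues collected: {1, 2, 3, 5, 7, 8, 10, 11, 12, 15}
|A + B| = 10 (out of 17 total residues).

A + B = {1, 2, 3, 5, 7, 8, 10, 11, 12, 15}


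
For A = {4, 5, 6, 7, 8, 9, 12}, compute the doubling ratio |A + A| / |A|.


|A| = 7.
Compute A + A by enumerating all 49 pairs.
A + A = {8, 9, 10, 11, 12, 13, 14, 15, 16, 17, 18, 19, 20, 21, 24}, so |A + A| = 15.
K = |A + A| / |A| = 15/7 (already in lowest terms) ≈ 2.1429.
Reference: AP of size 7 gives K = 13/7 ≈ 1.8571; a fully generic set of size 7 gives K ≈ 4.0000.

|A| = 7, |A + A| = 15, K = 15/7.


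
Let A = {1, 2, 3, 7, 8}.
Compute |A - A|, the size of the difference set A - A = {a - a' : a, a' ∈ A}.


A - A = {a - a' : a, a' ∈ A}; |A| = 5.
Bounds: 2|A|-1 ≤ |A - A| ≤ |A|² - |A| + 1, i.e. 9 ≤ |A - A| ≤ 21.
Note: 0 ∈ A - A always (from a - a). The set is symmetric: if d ∈ A - A then -d ∈ A - A.
Enumerate nonzero differences d = a - a' with a > a' (then include -d):
Positive differences: {1, 2, 4, 5, 6, 7}
Full difference set: {0} ∪ (positive diffs) ∪ (negative diffs).
|A - A| = 1 + 2·6 = 13 (matches direct enumeration: 13).

|A - A| = 13


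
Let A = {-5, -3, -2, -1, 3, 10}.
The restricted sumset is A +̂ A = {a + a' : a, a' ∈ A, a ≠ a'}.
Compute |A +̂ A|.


Restricted sumset: A +̂ A = {a + a' : a ∈ A, a' ∈ A, a ≠ a'}.
Equivalently, take A + A and drop any sum 2a that is achievable ONLY as a + a for a ∈ A (i.e. sums representable only with equal summands).
Enumerate pairs (a, a') with a < a' (symmetric, so each unordered pair gives one sum; this covers all a ≠ a'):
  -5 + -3 = -8
  -5 + -2 = -7
  -5 + -1 = -6
  -5 + 3 = -2
  -5 + 10 = 5
  -3 + -2 = -5
  -3 + -1 = -4
  -3 + 3 = 0
  -3 + 10 = 7
  -2 + -1 = -3
  -2 + 3 = 1
  -2 + 10 = 8
  -1 + 3 = 2
  -1 + 10 = 9
  3 + 10 = 13
Collected distinct sums: {-8, -7, -6, -5, -4, -3, -2, 0, 1, 2, 5, 7, 8, 9, 13}
|A +̂ A| = 15
(Reference bound: |A +̂ A| ≥ 2|A| - 3 for |A| ≥ 2, with |A| = 6 giving ≥ 9.)

|A +̂ A| = 15


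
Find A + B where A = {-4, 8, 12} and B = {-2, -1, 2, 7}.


A + B = {a + b : a ∈ A, b ∈ B}.
Enumerate all |A|·|B| = 3·4 = 12 pairs (a, b) and collect distinct sums.
a = -4: -4+-2=-6, -4+-1=-5, -4+2=-2, -4+7=3
a = 8: 8+-2=6, 8+-1=7, 8+2=10, 8+7=15
a = 12: 12+-2=10, 12+-1=11, 12+2=14, 12+7=19
Collecting distinct sums: A + B = {-6, -5, -2, 3, 6, 7, 10, 11, 14, 15, 19}
|A + B| = 11

A + B = {-6, -5, -2, 3, 6, 7, 10, 11, 14, 15, 19}


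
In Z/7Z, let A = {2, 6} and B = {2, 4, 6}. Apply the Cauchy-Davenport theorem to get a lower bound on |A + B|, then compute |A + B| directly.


Cauchy-Davenport: |A + B| ≥ min(p, |A| + |B| - 1) for A, B nonempty in Z/pZ.
|A| = 2, |B| = 3, p = 7.
CD lower bound = min(7, 2 + 3 - 1) = min(7, 4) = 4.
Compute A + B mod 7 directly:
a = 2: 2+2=4, 2+4=6, 2+6=1
a = 6: 6+2=1, 6+4=3, 6+6=5
A + B = {1, 3, 4, 5, 6}, so |A + B| = 5.
Verify: 5 ≥ 4? Yes ✓.

CD lower bound = 4, actual |A + B| = 5.


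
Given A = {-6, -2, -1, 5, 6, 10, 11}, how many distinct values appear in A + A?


A + A = {a + a' : a, a' ∈ A}; |A| = 7.
General bounds: 2|A| - 1 ≤ |A + A| ≤ |A|(|A|+1)/2, i.e. 13 ≤ |A + A| ≤ 28.
Lower bound 2|A|-1 is attained iff A is an arithmetic progression.
Enumerate sums a + a' for a ≤ a' (symmetric, so this suffices):
a = -6: -6+-6=-12, -6+-2=-8, -6+-1=-7, -6+5=-1, -6+6=0, -6+10=4, -6+11=5
a = -2: -2+-2=-4, -2+-1=-3, -2+5=3, -2+6=4, -2+10=8, -2+11=9
a = -1: -1+-1=-2, -1+5=4, -1+6=5, -1+10=9, -1+11=10
a = 5: 5+5=10, 5+6=11, 5+10=15, 5+11=16
a = 6: 6+6=12, 6+10=16, 6+11=17
a = 10: 10+10=20, 10+11=21
a = 11: 11+11=22
Distinct sums: {-12, -8, -7, -4, -3, -2, -1, 0, 3, 4, 5, 8, 9, 10, 11, 12, 15, 16, 17, 20, 21, 22}
|A + A| = 22

|A + A| = 22


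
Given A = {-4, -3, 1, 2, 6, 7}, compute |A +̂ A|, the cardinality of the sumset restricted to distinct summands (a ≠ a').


Restricted sumset: A +̂ A = {a + a' : a ∈ A, a' ∈ A, a ≠ a'}.
Equivalently, take A + A and drop any sum 2a that is achievable ONLY as a + a for a ∈ A (i.e. sums representable only with equal summands).
Enumerate pairs (a, a') with a < a' (symmetric, so each unordered pair gives one sum; this covers all a ≠ a'):
  -4 + -3 = -7
  -4 + 1 = -3
  -4 + 2 = -2
  -4 + 6 = 2
  -4 + 7 = 3
  -3 + 1 = -2
  -3 + 2 = -1
  -3 + 6 = 3
  -3 + 7 = 4
  1 + 2 = 3
  1 + 6 = 7
  1 + 7 = 8
  2 + 6 = 8
  2 + 7 = 9
  6 + 7 = 13
Collected distinct sums: {-7, -3, -2, -1, 2, 3, 4, 7, 8, 9, 13}
|A +̂ A| = 11
(Reference bound: |A +̂ A| ≥ 2|A| - 3 for |A| ≥ 2, with |A| = 6 giving ≥ 9.)

|A +̂ A| = 11


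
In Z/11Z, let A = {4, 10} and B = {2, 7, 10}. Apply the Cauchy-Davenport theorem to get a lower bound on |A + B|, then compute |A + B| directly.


Cauchy-Davenport: |A + B| ≥ min(p, |A| + |B| - 1) for A, B nonempty in Z/pZ.
|A| = 2, |B| = 3, p = 11.
CD lower bound = min(11, 2 + 3 - 1) = min(11, 4) = 4.
Compute A + B mod 11 directly:
a = 4: 4+2=6, 4+7=0, 4+10=3
a = 10: 10+2=1, 10+7=6, 10+10=9
A + B = {0, 1, 3, 6, 9}, so |A + B| = 5.
Verify: 5 ≥ 4? Yes ✓.

CD lower bound = 4, actual |A + B| = 5.


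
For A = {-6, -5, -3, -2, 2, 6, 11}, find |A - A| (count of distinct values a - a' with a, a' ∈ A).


A - A = {a - a' : a, a' ∈ A}; |A| = 7.
Bounds: 2|A|-1 ≤ |A - A| ≤ |A|² - |A| + 1, i.e. 13 ≤ |A - A| ≤ 43.
Note: 0 ∈ A - A always (from a - a). The set is symmetric: if d ∈ A - A then -d ∈ A - A.
Enumerate nonzero differences d = a - a' with a > a' (then include -d):
Positive differences: {1, 2, 3, 4, 5, 7, 8, 9, 11, 12, 13, 14, 16, 17}
Full difference set: {0} ∪ (positive diffs) ∪ (negative diffs).
|A - A| = 1 + 2·14 = 29 (matches direct enumeration: 29).

|A - A| = 29


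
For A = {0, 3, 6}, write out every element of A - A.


A - A = {a - a' : a, a' ∈ A}.
Compute a - a' for each ordered pair (a, a'):
a = 0: 0-0=0, 0-3=-3, 0-6=-6
a = 3: 3-0=3, 3-3=0, 3-6=-3
a = 6: 6-0=6, 6-3=3, 6-6=0
Collecting distinct values (and noting 0 appears from a-a):
A - A = {-6, -3, 0, 3, 6}
|A - A| = 5

A - A = {-6, -3, 0, 3, 6}


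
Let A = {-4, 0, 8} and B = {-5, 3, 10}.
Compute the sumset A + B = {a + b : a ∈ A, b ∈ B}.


A + B = {a + b : a ∈ A, b ∈ B}.
Enumerate all |A|·|B| = 3·3 = 9 pairs (a, b) and collect distinct sums.
a = -4: -4+-5=-9, -4+3=-1, -4+10=6
a = 0: 0+-5=-5, 0+3=3, 0+10=10
a = 8: 8+-5=3, 8+3=11, 8+10=18
Collecting distinct sums: A + B = {-9, -5, -1, 3, 6, 10, 11, 18}
|A + B| = 8

A + B = {-9, -5, -1, 3, 6, 10, 11, 18}


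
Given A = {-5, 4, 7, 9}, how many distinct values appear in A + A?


A + A = {a + a' : a, a' ∈ A}; |A| = 4.
General bounds: 2|A| - 1 ≤ |A + A| ≤ |A|(|A|+1)/2, i.e. 7 ≤ |A + A| ≤ 10.
Lower bound 2|A|-1 is attained iff A is an arithmetic progression.
Enumerate sums a + a' for a ≤ a' (symmetric, so this suffices):
a = -5: -5+-5=-10, -5+4=-1, -5+7=2, -5+9=4
a = 4: 4+4=8, 4+7=11, 4+9=13
a = 7: 7+7=14, 7+9=16
a = 9: 9+9=18
Distinct sums: {-10, -1, 2, 4, 8, 11, 13, 14, 16, 18}
|A + A| = 10

|A + A| = 10


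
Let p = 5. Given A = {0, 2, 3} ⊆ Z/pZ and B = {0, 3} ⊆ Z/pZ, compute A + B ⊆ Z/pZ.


Work in Z/5Z: reduce every sum a + b modulo 5.
Enumerate all 6 pairs:
a = 0: 0+0=0, 0+3=3
a = 2: 2+0=2, 2+3=0
a = 3: 3+0=3, 3+3=1
Distinct residues collected: {0, 1, 2, 3}
|A + B| = 4 (out of 5 total residues).

A + B = {0, 1, 2, 3}


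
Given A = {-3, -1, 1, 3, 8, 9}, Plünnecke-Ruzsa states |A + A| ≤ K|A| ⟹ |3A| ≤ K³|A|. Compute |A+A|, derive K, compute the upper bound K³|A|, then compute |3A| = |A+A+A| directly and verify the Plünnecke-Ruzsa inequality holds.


|A| = 6.
Step 1: Compute A + A by enumerating all 36 pairs.
A + A = {-6, -4, -2, 0, 2, 4, 5, 6, 7, 8, 9, 10, 11, 12, 16, 17, 18}, so |A + A| = 17.
Step 2: Doubling constant K = |A + A|/|A| = 17/6 = 17/6 ≈ 2.8333.
Step 3: Plünnecke-Ruzsa gives |3A| ≤ K³·|A| = (2.8333)³ · 6 ≈ 136.4722.
Step 4: Compute 3A = A + A + A directly by enumerating all triples (a,b,c) ∈ A³; |3A| = 30.
Step 5: Check 30 ≤ 136.4722? Yes ✓.

K = 17/6, Plünnecke-Ruzsa bound K³|A| ≈ 136.4722, |3A| = 30, inequality holds.


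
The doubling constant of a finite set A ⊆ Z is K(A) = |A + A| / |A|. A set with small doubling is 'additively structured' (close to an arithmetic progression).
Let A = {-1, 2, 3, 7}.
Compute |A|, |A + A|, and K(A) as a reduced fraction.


|A| = 4.
Compute A + A by enumerating all 16 pairs.
A + A = {-2, 1, 2, 4, 5, 6, 9, 10, 14}, so |A + A| = 9.
K = |A + A| / |A| = 9/4 (already in lowest terms) ≈ 2.2500.
Reference: AP of size 4 gives K = 7/4 ≈ 1.7500; a fully generic set of size 4 gives K ≈ 2.5000.

|A| = 4, |A + A| = 9, K = 9/4.


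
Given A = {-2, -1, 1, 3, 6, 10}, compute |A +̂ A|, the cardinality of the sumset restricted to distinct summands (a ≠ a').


Restricted sumset: A +̂ A = {a + a' : a ∈ A, a' ∈ A, a ≠ a'}.
Equivalently, take A + A and drop any sum 2a that is achievable ONLY as a + a for a ∈ A (i.e. sums representable only with equal summands).
Enumerate pairs (a, a') with a < a' (symmetric, so each unordered pair gives one sum; this covers all a ≠ a'):
  -2 + -1 = -3
  -2 + 1 = -1
  -2 + 3 = 1
  -2 + 6 = 4
  -2 + 10 = 8
  -1 + 1 = 0
  -1 + 3 = 2
  -1 + 6 = 5
  -1 + 10 = 9
  1 + 3 = 4
  1 + 6 = 7
  1 + 10 = 11
  3 + 6 = 9
  3 + 10 = 13
  6 + 10 = 16
Collected distinct sums: {-3, -1, 0, 1, 2, 4, 5, 7, 8, 9, 11, 13, 16}
|A +̂ A| = 13
(Reference bound: |A +̂ A| ≥ 2|A| - 3 for |A| ≥ 2, with |A| = 6 giving ≥ 9.)

|A +̂ A| = 13


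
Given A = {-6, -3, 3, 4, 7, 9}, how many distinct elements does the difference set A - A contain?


A - A = {a - a' : a, a' ∈ A}; |A| = 6.
Bounds: 2|A|-1 ≤ |A - A| ≤ |A|² - |A| + 1, i.e. 11 ≤ |A - A| ≤ 31.
Note: 0 ∈ A - A always (from a - a). The set is symmetric: if d ∈ A - A then -d ∈ A - A.
Enumerate nonzero differences d = a - a' with a > a' (then include -d):
Positive differences: {1, 2, 3, 4, 5, 6, 7, 9, 10, 12, 13, 15}
Full difference set: {0} ∪ (positive diffs) ∪ (negative diffs).
|A - A| = 1 + 2·12 = 25 (matches direct enumeration: 25).

|A - A| = 25


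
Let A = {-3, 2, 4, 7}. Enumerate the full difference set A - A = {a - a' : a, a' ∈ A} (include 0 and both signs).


A - A = {a - a' : a, a' ∈ A}.
Compute a - a' for each ordered pair (a, a'):
a = -3: -3--3=0, -3-2=-5, -3-4=-7, -3-7=-10
a = 2: 2--3=5, 2-2=0, 2-4=-2, 2-7=-5
a = 4: 4--3=7, 4-2=2, 4-4=0, 4-7=-3
a = 7: 7--3=10, 7-2=5, 7-4=3, 7-7=0
Collecting distinct values (and noting 0 appears from a-a):
A - A = {-10, -7, -5, -3, -2, 0, 2, 3, 5, 7, 10}
|A - A| = 11

A - A = {-10, -7, -5, -3, -2, 0, 2, 3, 5, 7, 10}


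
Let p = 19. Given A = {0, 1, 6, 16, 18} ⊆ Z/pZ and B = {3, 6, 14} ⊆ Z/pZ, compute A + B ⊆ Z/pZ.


Work in Z/19Z: reduce every sum a + b modulo 19.
Enumerate all 15 pairs:
a = 0: 0+3=3, 0+6=6, 0+14=14
a = 1: 1+3=4, 1+6=7, 1+14=15
a = 6: 6+3=9, 6+6=12, 6+14=1
a = 16: 16+3=0, 16+6=3, 16+14=11
a = 18: 18+3=2, 18+6=5, 18+14=13
Distinct residues collected: {0, 1, 2, 3, 4, 5, 6, 7, 9, 11, 12, 13, 14, 15}
|A + B| = 14 (out of 19 total residues).

A + B = {0, 1, 2, 3, 4, 5, 6, 7, 9, 11, 12, 13, 14, 15}


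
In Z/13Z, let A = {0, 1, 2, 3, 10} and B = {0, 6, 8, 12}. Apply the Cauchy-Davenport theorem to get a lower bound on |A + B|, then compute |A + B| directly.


Cauchy-Davenport: |A + B| ≥ min(p, |A| + |B| - 1) for A, B nonempty in Z/pZ.
|A| = 5, |B| = 4, p = 13.
CD lower bound = min(13, 5 + 4 - 1) = min(13, 8) = 8.
Compute A + B mod 13 directly:
a = 0: 0+0=0, 0+6=6, 0+8=8, 0+12=12
a = 1: 1+0=1, 1+6=7, 1+8=9, 1+12=0
a = 2: 2+0=2, 2+6=8, 2+8=10, 2+12=1
a = 3: 3+0=3, 3+6=9, 3+8=11, 3+12=2
a = 10: 10+0=10, 10+6=3, 10+8=5, 10+12=9
A + B = {0, 1, 2, 3, 5, 6, 7, 8, 9, 10, 11, 12}, so |A + B| = 12.
Verify: 12 ≥ 8? Yes ✓.

CD lower bound = 8, actual |A + B| = 12.


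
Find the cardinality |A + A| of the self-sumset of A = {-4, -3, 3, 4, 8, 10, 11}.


A + A = {a + a' : a, a' ∈ A}; |A| = 7.
General bounds: 2|A| - 1 ≤ |A + A| ≤ |A|(|A|+1)/2, i.e. 13 ≤ |A + A| ≤ 28.
Lower bound 2|A|-1 is attained iff A is an arithmetic progression.
Enumerate sums a + a' for a ≤ a' (symmetric, so this suffices):
a = -4: -4+-4=-8, -4+-3=-7, -4+3=-1, -4+4=0, -4+8=4, -4+10=6, -4+11=7
a = -3: -3+-3=-6, -3+3=0, -3+4=1, -3+8=5, -3+10=7, -3+11=8
a = 3: 3+3=6, 3+4=7, 3+8=11, 3+10=13, 3+11=14
a = 4: 4+4=8, 4+8=12, 4+10=14, 4+11=15
a = 8: 8+8=16, 8+10=18, 8+11=19
a = 10: 10+10=20, 10+11=21
a = 11: 11+11=22
Distinct sums: {-8, -7, -6, -1, 0, 1, 4, 5, 6, 7, 8, 11, 12, 13, 14, 15, 16, 18, 19, 20, 21, 22}
|A + A| = 22

|A + A| = 22


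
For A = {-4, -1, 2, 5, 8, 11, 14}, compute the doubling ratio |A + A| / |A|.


|A| = 7.
Compute A + A by enumerating all 49 pairs.
A + A = {-8, -5, -2, 1, 4, 7, 10, 13, 16, 19, 22, 25, 28}, so |A + A| = 13.
K = |A + A| / |A| = 13/7 (already in lowest terms) ≈ 1.8571.
Reference: AP of size 7 gives K = 13/7 ≈ 1.8571; a fully generic set of size 7 gives K ≈ 4.0000.

|A| = 7, |A + A| = 13, K = 13/7.


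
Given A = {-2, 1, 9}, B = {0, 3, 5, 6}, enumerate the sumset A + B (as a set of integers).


A + B = {a + b : a ∈ A, b ∈ B}.
Enumerate all |A|·|B| = 3·4 = 12 pairs (a, b) and collect distinct sums.
a = -2: -2+0=-2, -2+3=1, -2+5=3, -2+6=4
a = 1: 1+0=1, 1+3=4, 1+5=6, 1+6=7
a = 9: 9+0=9, 9+3=12, 9+5=14, 9+6=15
Collecting distinct sums: A + B = {-2, 1, 3, 4, 6, 7, 9, 12, 14, 15}
|A + B| = 10

A + B = {-2, 1, 3, 4, 6, 7, 9, 12, 14, 15}


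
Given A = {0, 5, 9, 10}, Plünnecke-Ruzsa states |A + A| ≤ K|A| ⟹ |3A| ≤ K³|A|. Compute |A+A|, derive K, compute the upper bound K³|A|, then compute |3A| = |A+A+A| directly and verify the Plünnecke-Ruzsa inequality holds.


|A| = 4.
Step 1: Compute A + A by enumerating all 16 pairs.
A + A = {0, 5, 9, 10, 14, 15, 18, 19, 20}, so |A + A| = 9.
Step 2: Doubling constant K = |A + A|/|A| = 9/4 = 9/4 ≈ 2.2500.
Step 3: Plünnecke-Ruzsa gives |3A| ≤ K³·|A| = (2.2500)³ · 4 ≈ 45.5625.
Step 4: Compute 3A = A + A + A directly by enumerating all triples (a,b,c) ∈ A³; |3A| = 16.
Step 5: Check 16 ≤ 45.5625? Yes ✓.

K = 9/4, Plünnecke-Ruzsa bound K³|A| ≈ 45.5625, |3A| = 16, inequality holds.


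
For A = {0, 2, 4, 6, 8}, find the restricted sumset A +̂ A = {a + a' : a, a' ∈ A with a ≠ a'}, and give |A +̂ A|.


Restricted sumset: A +̂ A = {a + a' : a ∈ A, a' ∈ A, a ≠ a'}.
Equivalently, take A + A and drop any sum 2a that is achievable ONLY as a + a for a ∈ A (i.e. sums representable only with equal summands).
Enumerate pairs (a, a') with a < a' (symmetric, so each unordered pair gives one sum; this covers all a ≠ a'):
  0 + 2 = 2
  0 + 4 = 4
  0 + 6 = 6
  0 + 8 = 8
  2 + 4 = 6
  2 + 6 = 8
  2 + 8 = 10
  4 + 6 = 10
  4 + 8 = 12
  6 + 8 = 14
Collected distinct sums: {2, 4, 6, 8, 10, 12, 14}
|A +̂ A| = 7
(Reference bound: |A +̂ A| ≥ 2|A| - 3 for |A| ≥ 2, with |A| = 5 giving ≥ 7.)

|A +̂ A| = 7


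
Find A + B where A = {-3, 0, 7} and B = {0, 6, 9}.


A + B = {a + b : a ∈ A, b ∈ B}.
Enumerate all |A|·|B| = 3·3 = 9 pairs (a, b) and collect distinct sums.
a = -3: -3+0=-3, -3+6=3, -3+9=6
a = 0: 0+0=0, 0+6=6, 0+9=9
a = 7: 7+0=7, 7+6=13, 7+9=16
Collecting distinct sums: A + B = {-3, 0, 3, 6, 7, 9, 13, 16}
|A + B| = 8

A + B = {-3, 0, 3, 6, 7, 9, 13, 16}


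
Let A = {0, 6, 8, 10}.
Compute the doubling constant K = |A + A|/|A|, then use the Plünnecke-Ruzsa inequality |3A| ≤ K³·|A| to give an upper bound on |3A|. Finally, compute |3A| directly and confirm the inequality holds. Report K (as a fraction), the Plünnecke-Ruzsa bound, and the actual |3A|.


|A| = 4.
Step 1: Compute A + A by enumerating all 16 pairs.
A + A = {0, 6, 8, 10, 12, 14, 16, 18, 20}, so |A + A| = 9.
Step 2: Doubling constant K = |A + A|/|A| = 9/4 = 9/4 ≈ 2.2500.
Step 3: Plünnecke-Ruzsa gives |3A| ≤ K³·|A| = (2.2500)³ · 4 ≈ 45.5625.
Step 4: Compute 3A = A + A + A directly by enumerating all triples (a,b,c) ∈ A³; |3A| = 14.
Step 5: Check 14 ≤ 45.5625? Yes ✓.

K = 9/4, Plünnecke-Ruzsa bound K³|A| ≈ 45.5625, |3A| = 14, inequality holds.


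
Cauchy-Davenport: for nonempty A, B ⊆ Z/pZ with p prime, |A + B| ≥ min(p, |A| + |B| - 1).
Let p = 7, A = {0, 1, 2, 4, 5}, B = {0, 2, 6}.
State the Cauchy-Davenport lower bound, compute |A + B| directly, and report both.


Cauchy-Davenport: |A + B| ≥ min(p, |A| + |B| - 1) for A, B nonempty in Z/pZ.
|A| = 5, |B| = 3, p = 7.
CD lower bound = min(7, 5 + 3 - 1) = min(7, 7) = 7.
Compute A + B mod 7 directly:
a = 0: 0+0=0, 0+2=2, 0+6=6
a = 1: 1+0=1, 1+2=3, 1+6=0
a = 2: 2+0=2, 2+2=4, 2+6=1
a = 4: 4+0=4, 4+2=6, 4+6=3
a = 5: 5+0=5, 5+2=0, 5+6=4
A + B = {0, 1, 2, 3, 4, 5, 6}, so |A + B| = 7.
Verify: 7 ≥ 7? Yes ✓.

CD lower bound = 7, actual |A + B| = 7.


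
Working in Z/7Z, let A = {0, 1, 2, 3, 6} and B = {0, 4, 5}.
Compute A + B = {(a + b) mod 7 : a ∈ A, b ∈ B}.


Work in Z/7Z: reduce every sum a + b modulo 7.
Enumerate all 15 pairs:
a = 0: 0+0=0, 0+4=4, 0+5=5
a = 1: 1+0=1, 1+4=5, 1+5=6
a = 2: 2+0=2, 2+4=6, 2+5=0
a = 3: 3+0=3, 3+4=0, 3+5=1
a = 6: 6+0=6, 6+4=3, 6+5=4
Distinct residues collected: {0, 1, 2, 3, 4, 5, 6}
|A + B| = 7 (out of 7 total residues).

A + B = {0, 1, 2, 3, 4, 5, 6}


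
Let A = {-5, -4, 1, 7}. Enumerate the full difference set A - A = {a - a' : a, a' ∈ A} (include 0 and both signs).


A - A = {a - a' : a, a' ∈ A}.
Compute a - a' for each ordered pair (a, a'):
a = -5: -5--5=0, -5--4=-1, -5-1=-6, -5-7=-12
a = -4: -4--5=1, -4--4=0, -4-1=-5, -4-7=-11
a = 1: 1--5=6, 1--4=5, 1-1=0, 1-7=-6
a = 7: 7--5=12, 7--4=11, 7-1=6, 7-7=0
Collecting distinct values (and noting 0 appears from a-a):
A - A = {-12, -11, -6, -5, -1, 0, 1, 5, 6, 11, 12}
|A - A| = 11

A - A = {-12, -11, -6, -5, -1, 0, 1, 5, 6, 11, 12}


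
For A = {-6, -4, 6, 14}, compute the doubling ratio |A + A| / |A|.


|A| = 4.
Compute A + A by enumerating all 16 pairs.
A + A = {-12, -10, -8, 0, 2, 8, 10, 12, 20, 28}, so |A + A| = 10.
K = |A + A| / |A| = 10/4 = 5/2 ≈ 2.5000.
Reference: AP of size 4 gives K = 7/4 ≈ 1.7500; a fully generic set of size 4 gives K ≈ 2.5000.

|A| = 4, |A + A| = 10, K = 10/4 = 5/2.


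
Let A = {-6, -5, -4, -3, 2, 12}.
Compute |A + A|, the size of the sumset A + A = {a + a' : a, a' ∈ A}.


A + A = {a + a' : a, a' ∈ A}; |A| = 6.
General bounds: 2|A| - 1 ≤ |A + A| ≤ |A|(|A|+1)/2, i.e. 11 ≤ |A + A| ≤ 21.
Lower bound 2|A|-1 is attained iff A is an arithmetic progression.
Enumerate sums a + a' for a ≤ a' (symmetric, so this suffices):
a = -6: -6+-6=-12, -6+-5=-11, -6+-4=-10, -6+-3=-9, -6+2=-4, -6+12=6
a = -5: -5+-5=-10, -5+-4=-9, -5+-3=-8, -5+2=-3, -5+12=7
a = -4: -4+-4=-8, -4+-3=-7, -4+2=-2, -4+12=8
a = -3: -3+-3=-6, -3+2=-1, -3+12=9
a = 2: 2+2=4, 2+12=14
a = 12: 12+12=24
Distinct sums: {-12, -11, -10, -9, -8, -7, -6, -4, -3, -2, -1, 4, 6, 7, 8, 9, 14, 24}
|A + A| = 18

|A + A| = 18


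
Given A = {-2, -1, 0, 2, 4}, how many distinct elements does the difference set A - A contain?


A - A = {a - a' : a, a' ∈ A}; |A| = 5.
Bounds: 2|A|-1 ≤ |A - A| ≤ |A|² - |A| + 1, i.e. 9 ≤ |A - A| ≤ 21.
Note: 0 ∈ A - A always (from a - a). The set is symmetric: if d ∈ A - A then -d ∈ A - A.
Enumerate nonzero differences d = a - a' with a > a' (then include -d):
Positive differences: {1, 2, 3, 4, 5, 6}
Full difference set: {0} ∪ (positive diffs) ∪ (negative diffs).
|A - A| = 1 + 2·6 = 13 (matches direct enumeration: 13).

|A - A| = 13


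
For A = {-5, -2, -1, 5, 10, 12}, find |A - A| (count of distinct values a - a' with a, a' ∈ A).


A - A = {a - a' : a, a' ∈ A}; |A| = 6.
Bounds: 2|A|-1 ≤ |A - A| ≤ |A|² - |A| + 1, i.e. 11 ≤ |A - A| ≤ 31.
Note: 0 ∈ A - A always (from a - a). The set is symmetric: if d ∈ A - A then -d ∈ A - A.
Enumerate nonzero differences d = a - a' with a > a' (then include -d):
Positive differences: {1, 2, 3, 4, 5, 6, 7, 10, 11, 12, 13, 14, 15, 17}
Full difference set: {0} ∪ (positive diffs) ∪ (negative diffs).
|A - A| = 1 + 2·14 = 29 (matches direct enumeration: 29).

|A - A| = 29


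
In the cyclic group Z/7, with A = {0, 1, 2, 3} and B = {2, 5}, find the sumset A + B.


Work in Z/7Z: reduce every sum a + b modulo 7.
Enumerate all 8 pairs:
a = 0: 0+2=2, 0+5=5
a = 1: 1+2=3, 1+5=6
a = 2: 2+2=4, 2+5=0
a = 3: 3+2=5, 3+5=1
Distinct residues collected: {0, 1, 2, 3, 4, 5, 6}
|A + B| = 7 (out of 7 total residues).

A + B = {0, 1, 2, 3, 4, 5, 6}


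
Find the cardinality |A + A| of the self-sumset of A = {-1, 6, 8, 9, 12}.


A + A = {a + a' : a, a' ∈ A}; |A| = 5.
General bounds: 2|A| - 1 ≤ |A + A| ≤ |A|(|A|+1)/2, i.e. 9 ≤ |A + A| ≤ 15.
Lower bound 2|A|-1 is attained iff A is an arithmetic progression.
Enumerate sums a + a' for a ≤ a' (symmetric, so this suffices):
a = -1: -1+-1=-2, -1+6=5, -1+8=7, -1+9=8, -1+12=11
a = 6: 6+6=12, 6+8=14, 6+9=15, 6+12=18
a = 8: 8+8=16, 8+9=17, 8+12=20
a = 9: 9+9=18, 9+12=21
a = 12: 12+12=24
Distinct sums: {-2, 5, 7, 8, 11, 12, 14, 15, 16, 17, 18, 20, 21, 24}
|A + A| = 14

|A + A| = 14


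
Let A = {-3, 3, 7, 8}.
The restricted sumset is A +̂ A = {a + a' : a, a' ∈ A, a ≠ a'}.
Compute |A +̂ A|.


Restricted sumset: A +̂ A = {a + a' : a ∈ A, a' ∈ A, a ≠ a'}.
Equivalently, take A + A and drop any sum 2a that is achievable ONLY as a + a for a ∈ A (i.e. sums representable only with equal summands).
Enumerate pairs (a, a') with a < a' (symmetric, so each unordered pair gives one sum; this covers all a ≠ a'):
  -3 + 3 = 0
  -3 + 7 = 4
  -3 + 8 = 5
  3 + 7 = 10
  3 + 8 = 11
  7 + 8 = 15
Collected distinct sums: {0, 4, 5, 10, 11, 15}
|A +̂ A| = 6
(Reference bound: |A +̂ A| ≥ 2|A| - 3 for |A| ≥ 2, with |A| = 4 giving ≥ 5.)

|A +̂ A| = 6


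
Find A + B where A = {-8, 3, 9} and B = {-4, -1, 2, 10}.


A + B = {a + b : a ∈ A, b ∈ B}.
Enumerate all |A|·|B| = 3·4 = 12 pairs (a, b) and collect distinct sums.
a = -8: -8+-4=-12, -8+-1=-9, -8+2=-6, -8+10=2
a = 3: 3+-4=-1, 3+-1=2, 3+2=5, 3+10=13
a = 9: 9+-4=5, 9+-1=8, 9+2=11, 9+10=19
Collecting distinct sums: A + B = {-12, -9, -6, -1, 2, 5, 8, 11, 13, 19}
|A + B| = 10

A + B = {-12, -9, -6, -1, 2, 5, 8, 11, 13, 19}


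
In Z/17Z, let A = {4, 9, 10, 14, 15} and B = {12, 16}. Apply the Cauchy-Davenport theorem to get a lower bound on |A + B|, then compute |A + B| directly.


Cauchy-Davenport: |A + B| ≥ min(p, |A| + |B| - 1) for A, B nonempty in Z/pZ.
|A| = 5, |B| = 2, p = 17.
CD lower bound = min(17, 5 + 2 - 1) = min(17, 6) = 6.
Compute A + B mod 17 directly:
a = 4: 4+12=16, 4+16=3
a = 9: 9+12=4, 9+16=8
a = 10: 10+12=5, 10+16=9
a = 14: 14+12=9, 14+16=13
a = 15: 15+12=10, 15+16=14
A + B = {3, 4, 5, 8, 9, 10, 13, 14, 16}, so |A + B| = 9.
Verify: 9 ≥ 6? Yes ✓.

CD lower bound = 6, actual |A + B| = 9.


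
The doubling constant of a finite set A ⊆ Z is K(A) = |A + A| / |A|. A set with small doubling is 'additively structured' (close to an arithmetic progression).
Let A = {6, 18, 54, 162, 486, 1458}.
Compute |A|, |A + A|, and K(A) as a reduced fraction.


|A| = 6.
Compute A + A by enumerating all 36 pairs.
A + A = {12, 24, 36, 60, 72, 108, 168, 180, 216, 324, 492, 504, 540, 648, 972, 1464, 1476, 1512, 1620, 1944, 2916}, so |A + A| = 21.
K = |A + A| / |A| = 21/6 = 7/2 ≈ 3.5000.
Reference: AP of size 6 gives K = 11/6 ≈ 1.8333; a fully generic set of size 6 gives K ≈ 3.5000.

|A| = 6, |A + A| = 21, K = 21/6 = 7/2.


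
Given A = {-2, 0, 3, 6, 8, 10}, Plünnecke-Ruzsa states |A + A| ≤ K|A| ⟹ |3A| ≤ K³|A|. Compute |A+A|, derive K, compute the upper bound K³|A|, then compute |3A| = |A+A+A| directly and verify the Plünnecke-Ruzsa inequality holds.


|A| = 6.
Step 1: Compute A + A by enumerating all 36 pairs.
A + A = {-4, -2, 0, 1, 3, 4, 6, 8, 9, 10, 11, 12, 13, 14, 16, 18, 20}, so |A + A| = 17.
Step 2: Doubling constant K = |A + A|/|A| = 17/6 = 17/6 ≈ 2.8333.
Step 3: Plünnecke-Ruzsa gives |3A| ≤ K³·|A| = (2.8333)³ · 6 ≈ 136.4722.
Step 4: Compute 3A = A + A + A directly by enumerating all triples (a,b,c) ∈ A³; |3A| = 31.
Step 5: Check 31 ≤ 136.4722? Yes ✓.

K = 17/6, Plünnecke-Ruzsa bound K³|A| ≈ 136.4722, |3A| = 31, inequality holds.


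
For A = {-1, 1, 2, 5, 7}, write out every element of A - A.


A - A = {a - a' : a, a' ∈ A}.
Compute a - a' for each ordered pair (a, a'):
a = -1: -1--1=0, -1-1=-2, -1-2=-3, -1-5=-6, -1-7=-8
a = 1: 1--1=2, 1-1=0, 1-2=-1, 1-5=-4, 1-7=-6
a = 2: 2--1=3, 2-1=1, 2-2=0, 2-5=-3, 2-7=-5
a = 5: 5--1=6, 5-1=4, 5-2=3, 5-5=0, 5-7=-2
a = 7: 7--1=8, 7-1=6, 7-2=5, 7-5=2, 7-7=0
Collecting distinct values (and noting 0 appears from a-a):
A - A = {-8, -6, -5, -4, -3, -2, -1, 0, 1, 2, 3, 4, 5, 6, 8}
|A - A| = 15

A - A = {-8, -6, -5, -4, -3, -2, -1, 0, 1, 2, 3, 4, 5, 6, 8}


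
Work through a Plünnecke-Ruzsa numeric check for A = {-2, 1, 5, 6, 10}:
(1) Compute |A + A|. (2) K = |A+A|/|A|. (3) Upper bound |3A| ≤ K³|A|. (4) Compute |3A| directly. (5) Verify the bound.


|A| = 5.
Step 1: Compute A + A by enumerating all 25 pairs.
A + A = {-4, -1, 2, 3, 4, 6, 7, 8, 10, 11, 12, 15, 16, 20}, so |A + A| = 14.
Step 2: Doubling constant K = |A + A|/|A| = 14/5 = 14/5 ≈ 2.8000.
Step 3: Plünnecke-Ruzsa gives |3A| ≤ K³·|A| = (2.8000)³ · 5 ≈ 109.7600.
Step 4: Compute 3A = A + A + A directly by enumerating all triples (a,b,c) ∈ A³; |3A| = 27.
Step 5: Check 27 ≤ 109.7600? Yes ✓.

K = 14/5, Plünnecke-Ruzsa bound K³|A| ≈ 109.7600, |3A| = 27, inequality holds.


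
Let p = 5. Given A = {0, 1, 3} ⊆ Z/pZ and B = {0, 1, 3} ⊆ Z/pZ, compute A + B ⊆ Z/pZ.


Work in Z/5Z: reduce every sum a + b modulo 5.
Enumerate all 9 pairs:
a = 0: 0+0=0, 0+1=1, 0+3=3
a = 1: 1+0=1, 1+1=2, 1+3=4
a = 3: 3+0=3, 3+1=4, 3+3=1
Distinct residues collected: {0, 1, 2, 3, 4}
|A + B| = 5 (out of 5 total residues).

A + B = {0, 1, 2, 3, 4}


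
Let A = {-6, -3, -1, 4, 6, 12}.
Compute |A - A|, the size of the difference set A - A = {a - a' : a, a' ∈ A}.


A - A = {a - a' : a, a' ∈ A}; |A| = 6.
Bounds: 2|A|-1 ≤ |A - A| ≤ |A|² - |A| + 1, i.e. 11 ≤ |A - A| ≤ 31.
Note: 0 ∈ A - A always (from a - a). The set is symmetric: if d ∈ A - A then -d ∈ A - A.
Enumerate nonzero differences d = a - a' with a > a' (then include -d):
Positive differences: {2, 3, 5, 6, 7, 8, 9, 10, 12, 13, 15, 18}
Full difference set: {0} ∪ (positive diffs) ∪ (negative diffs).
|A - A| = 1 + 2·12 = 25 (matches direct enumeration: 25).

|A - A| = 25


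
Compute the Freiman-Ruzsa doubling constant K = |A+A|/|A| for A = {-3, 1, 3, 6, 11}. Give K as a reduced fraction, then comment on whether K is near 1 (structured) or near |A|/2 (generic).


|A| = 5.
Compute A + A by enumerating all 25 pairs.
A + A = {-6, -2, 0, 2, 3, 4, 6, 7, 8, 9, 12, 14, 17, 22}, so |A + A| = 14.
K = |A + A| / |A| = 14/5 (already in lowest terms) ≈ 2.8000.
Reference: AP of size 5 gives K = 9/5 ≈ 1.8000; a fully generic set of size 5 gives K ≈ 3.0000.

|A| = 5, |A + A| = 14, K = 14/5.


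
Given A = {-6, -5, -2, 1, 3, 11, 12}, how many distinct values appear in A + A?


A + A = {a + a' : a, a' ∈ A}; |A| = 7.
General bounds: 2|A| - 1 ≤ |A + A| ≤ |A|(|A|+1)/2, i.e. 13 ≤ |A + A| ≤ 28.
Lower bound 2|A|-1 is attained iff A is an arithmetic progression.
Enumerate sums a + a' for a ≤ a' (symmetric, so this suffices):
a = -6: -6+-6=-12, -6+-5=-11, -6+-2=-8, -6+1=-5, -6+3=-3, -6+11=5, -6+12=6
a = -5: -5+-5=-10, -5+-2=-7, -5+1=-4, -5+3=-2, -5+11=6, -5+12=7
a = -2: -2+-2=-4, -2+1=-1, -2+3=1, -2+11=9, -2+12=10
a = 1: 1+1=2, 1+3=4, 1+11=12, 1+12=13
a = 3: 3+3=6, 3+11=14, 3+12=15
a = 11: 11+11=22, 11+12=23
a = 12: 12+12=24
Distinct sums: {-12, -11, -10, -8, -7, -5, -4, -3, -2, -1, 1, 2, 4, 5, 6, 7, 9, 10, 12, 13, 14, 15, 22, 23, 24}
|A + A| = 25

|A + A| = 25


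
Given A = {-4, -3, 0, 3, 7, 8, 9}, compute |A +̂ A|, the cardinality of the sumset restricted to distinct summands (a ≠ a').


Restricted sumset: A +̂ A = {a + a' : a ∈ A, a' ∈ A, a ≠ a'}.
Equivalently, take A + A and drop any sum 2a that is achievable ONLY as a + a for a ∈ A (i.e. sums representable only with equal summands).
Enumerate pairs (a, a') with a < a' (symmetric, so each unordered pair gives one sum; this covers all a ≠ a'):
  -4 + -3 = -7
  -4 + 0 = -4
  -4 + 3 = -1
  -4 + 7 = 3
  -4 + 8 = 4
  -4 + 9 = 5
  -3 + 0 = -3
  -3 + 3 = 0
  -3 + 7 = 4
  -3 + 8 = 5
  -3 + 9 = 6
  0 + 3 = 3
  0 + 7 = 7
  0 + 8 = 8
  0 + 9 = 9
  3 + 7 = 10
  3 + 8 = 11
  3 + 9 = 12
  7 + 8 = 15
  7 + 9 = 16
  8 + 9 = 17
Collected distinct sums: {-7, -4, -3, -1, 0, 3, 4, 5, 6, 7, 8, 9, 10, 11, 12, 15, 16, 17}
|A +̂ A| = 18
(Reference bound: |A +̂ A| ≥ 2|A| - 3 for |A| ≥ 2, with |A| = 7 giving ≥ 11.)

|A +̂ A| = 18


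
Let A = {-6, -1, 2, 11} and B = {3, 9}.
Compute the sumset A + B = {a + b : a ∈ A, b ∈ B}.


A + B = {a + b : a ∈ A, b ∈ B}.
Enumerate all |A|·|B| = 4·2 = 8 pairs (a, b) and collect distinct sums.
a = -6: -6+3=-3, -6+9=3
a = -1: -1+3=2, -1+9=8
a = 2: 2+3=5, 2+9=11
a = 11: 11+3=14, 11+9=20
Collecting distinct sums: A + B = {-3, 2, 3, 5, 8, 11, 14, 20}
|A + B| = 8

A + B = {-3, 2, 3, 5, 8, 11, 14, 20}


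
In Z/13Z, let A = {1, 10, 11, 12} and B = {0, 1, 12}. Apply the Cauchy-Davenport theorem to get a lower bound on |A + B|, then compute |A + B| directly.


Cauchy-Davenport: |A + B| ≥ min(p, |A| + |B| - 1) for A, B nonempty in Z/pZ.
|A| = 4, |B| = 3, p = 13.
CD lower bound = min(13, 4 + 3 - 1) = min(13, 6) = 6.
Compute A + B mod 13 directly:
a = 1: 1+0=1, 1+1=2, 1+12=0
a = 10: 10+0=10, 10+1=11, 10+12=9
a = 11: 11+0=11, 11+1=12, 11+12=10
a = 12: 12+0=12, 12+1=0, 12+12=11
A + B = {0, 1, 2, 9, 10, 11, 12}, so |A + B| = 7.
Verify: 7 ≥ 6? Yes ✓.

CD lower bound = 6, actual |A + B| = 7.


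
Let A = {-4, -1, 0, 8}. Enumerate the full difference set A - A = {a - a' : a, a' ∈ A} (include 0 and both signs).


A - A = {a - a' : a, a' ∈ A}.
Compute a - a' for each ordered pair (a, a'):
a = -4: -4--4=0, -4--1=-3, -4-0=-4, -4-8=-12
a = -1: -1--4=3, -1--1=0, -1-0=-1, -1-8=-9
a = 0: 0--4=4, 0--1=1, 0-0=0, 0-8=-8
a = 8: 8--4=12, 8--1=9, 8-0=8, 8-8=0
Collecting distinct values (and noting 0 appears from a-a):
A - A = {-12, -9, -8, -4, -3, -1, 0, 1, 3, 4, 8, 9, 12}
|A - A| = 13

A - A = {-12, -9, -8, -4, -3, -1, 0, 1, 3, 4, 8, 9, 12}


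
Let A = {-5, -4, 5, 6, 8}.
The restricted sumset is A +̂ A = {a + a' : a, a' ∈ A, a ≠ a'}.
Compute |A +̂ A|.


Restricted sumset: A +̂ A = {a + a' : a ∈ A, a' ∈ A, a ≠ a'}.
Equivalently, take A + A and drop any sum 2a that is achievable ONLY as a + a for a ∈ A (i.e. sums representable only with equal summands).
Enumerate pairs (a, a') with a < a' (symmetric, so each unordered pair gives one sum; this covers all a ≠ a'):
  -5 + -4 = -9
  -5 + 5 = 0
  -5 + 6 = 1
  -5 + 8 = 3
  -4 + 5 = 1
  -4 + 6 = 2
  -4 + 8 = 4
  5 + 6 = 11
  5 + 8 = 13
  6 + 8 = 14
Collected distinct sums: {-9, 0, 1, 2, 3, 4, 11, 13, 14}
|A +̂ A| = 9
(Reference bound: |A +̂ A| ≥ 2|A| - 3 for |A| ≥ 2, with |A| = 5 giving ≥ 7.)

|A +̂ A| = 9


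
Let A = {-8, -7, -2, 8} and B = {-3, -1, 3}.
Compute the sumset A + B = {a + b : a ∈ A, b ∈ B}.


A + B = {a + b : a ∈ A, b ∈ B}.
Enumerate all |A|·|B| = 4·3 = 12 pairs (a, b) and collect distinct sums.
a = -8: -8+-3=-11, -8+-1=-9, -8+3=-5
a = -7: -7+-3=-10, -7+-1=-8, -7+3=-4
a = -2: -2+-3=-5, -2+-1=-3, -2+3=1
a = 8: 8+-3=5, 8+-1=7, 8+3=11
Collecting distinct sums: A + B = {-11, -10, -9, -8, -5, -4, -3, 1, 5, 7, 11}
|A + B| = 11

A + B = {-11, -10, -9, -8, -5, -4, -3, 1, 5, 7, 11}


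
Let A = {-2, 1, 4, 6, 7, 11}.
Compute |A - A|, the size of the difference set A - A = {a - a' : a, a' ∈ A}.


A - A = {a - a' : a, a' ∈ A}; |A| = 6.
Bounds: 2|A|-1 ≤ |A - A| ≤ |A|² - |A| + 1, i.e. 11 ≤ |A - A| ≤ 31.
Note: 0 ∈ A - A always (from a - a). The set is symmetric: if d ∈ A - A then -d ∈ A - A.
Enumerate nonzero differences d = a - a' with a > a' (then include -d):
Positive differences: {1, 2, 3, 4, 5, 6, 7, 8, 9, 10, 13}
Full difference set: {0} ∪ (positive diffs) ∪ (negative diffs).
|A - A| = 1 + 2·11 = 23 (matches direct enumeration: 23).

|A - A| = 23


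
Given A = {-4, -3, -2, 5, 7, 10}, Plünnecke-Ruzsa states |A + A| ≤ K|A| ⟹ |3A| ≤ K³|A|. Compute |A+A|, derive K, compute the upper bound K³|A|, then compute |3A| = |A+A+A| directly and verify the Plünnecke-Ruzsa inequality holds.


|A| = 6.
Step 1: Compute A + A by enumerating all 36 pairs.
A + A = {-8, -7, -6, -5, -4, 1, 2, 3, 4, 5, 6, 7, 8, 10, 12, 14, 15, 17, 20}, so |A + A| = 19.
Step 2: Doubling constant K = |A + A|/|A| = 19/6 = 19/6 ≈ 3.1667.
Step 3: Plünnecke-Ruzsa gives |3A| ≤ K³·|A| = (3.1667)³ · 6 ≈ 190.5278.
Step 4: Compute 3A = A + A + A directly by enumerating all triples (a,b,c) ∈ A³; |3A| = 37.
Step 5: Check 37 ≤ 190.5278? Yes ✓.

K = 19/6, Plünnecke-Ruzsa bound K³|A| ≈ 190.5278, |3A| = 37, inequality holds.


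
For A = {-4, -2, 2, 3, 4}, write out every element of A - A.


A - A = {a - a' : a, a' ∈ A}.
Compute a - a' for each ordered pair (a, a'):
a = -4: -4--4=0, -4--2=-2, -4-2=-6, -4-3=-7, -4-4=-8
a = -2: -2--4=2, -2--2=0, -2-2=-4, -2-3=-5, -2-4=-6
a = 2: 2--4=6, 2--2=4, 2-2=0, 2-3=-1, 2-4=-2
a = 3: 3--4=7, 3--2=5, 3-2=1, 3-3=0, 3-4=-1
a = 4: 4--4=8, 4--2=6, 4-2=2, 4-3=1, 4-4=0
Collecting distinct values (and noting 0 appears from a-a):
A - A = {-8, -7, -6, -5, -4, -2, -1, 0, 1, 2, 4, 5, 6, 7, 8}
|A - A| = 15

A - A = {-8, -7, -6, -5, -4, -2, -1, 0, 1, 2, 4, 5, 6, 7, 8}


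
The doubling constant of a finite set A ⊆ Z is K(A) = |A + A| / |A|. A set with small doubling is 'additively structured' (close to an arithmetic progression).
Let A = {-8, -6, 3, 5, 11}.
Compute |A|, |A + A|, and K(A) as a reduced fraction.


|A| = 5.
Compute A + A by enumerating all 25 pairs.
A + A = {-16, -14, -12, -5, -3, -1, 3, 5, 6, 8, 10, 14, 16, 22}, so |A + A| = 14.
K = |A + A| / |A| = 14/5 (already in lowest terms) ≈ 2.8000.
Reference: AP of size 5 gives K = 9/5 ≈ 1.8000; a fully generic set of size 5 gives K ≈ 3.0000.

|A| = 5, |A + A| = 14, K = 14/5.


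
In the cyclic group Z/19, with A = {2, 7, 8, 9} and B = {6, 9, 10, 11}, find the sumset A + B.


Work in Z/19Z: reduce every sum a + b modulo 19.
Enumerate all 16 pairs:
a = 2: 2+6=8, 2+9=11, 2+10=12, 2+11=13
a = 7: 7+6=13, 7+9=16, 7+10=17, 7+11=18
a = 8: 8+6=14, 8+9=17, 8+10=18, 8+11=0
a = 9: 9+6=15, 9+9=18, 9+10=0, 9+11=1
Distinct residues collected: {0, 1, 8, 11, 12, 13, 14, 15, 16, 17, 18}
|A + B| = 11 (out of 19 total residues).

A + B = {0, 1, 8, 11, 12, 13, 14, 15, 16, 17, 18}


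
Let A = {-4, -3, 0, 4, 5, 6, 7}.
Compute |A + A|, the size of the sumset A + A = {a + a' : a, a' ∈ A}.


A + A = {a + a' : a, a' ∈ A}; |A| = 7.
General bounds: 2|A| - 1 ≤ |A + A| ≤ |A|(|A|+1)/2, i.e. 13 ≤ |A + A| ≤ 28.
Lower bound 2|A|-1 is attained iff A is an arithmetic progression.
Enumerate sums a + a' for a ≤ a' (symmetric, so this suffices):
a = -4: -4+-4=-8, -4+-3=-7, -4+0=-4, -4+4=0, -4+5=1, -4+6=2, -4+7=3
a = -3: -3+-3=-6, -3+0=-3, -3+4=1, -3+5=2, -3+6=3, -3+7=4
a = 0: 0+0=0, 0+4=4, 0+5=5, 0+6=6, 0+7=7
a = 4: 4+4=8, 4+5=9, 4+6=10, 4+7=11
a = 5: 5+5=10, 5+6=11, 5+7=12
a = 6: 6+6=12, 6+7=13
a = 7: 7+7=14
Distinct sums: {-8, -7, -6, -4, -3, 0, 1, 2, 3, 4, 5, 6, 7, 8, 9, 10, 11, 12, 13, 14}
|A + A| = 20

|A + A| = 20


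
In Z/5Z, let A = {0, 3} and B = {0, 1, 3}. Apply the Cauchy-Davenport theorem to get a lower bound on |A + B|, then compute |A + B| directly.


Cauchy-Davenport: |A + B| ≥ min(p, |A| + |B| - 1) for A, B nonempty in Z/pZ.
|A| = 2, |B| = 3, p = 5.
CD lower bound = min(5, 2 + 3 - 1) = min(5, 4) = 4.
Compute A + B mod 5 directly:
a = 0: 0+0=0, 0+1=1, 0+3=3
a = 3: 3+0=3, 3+1=4, 3+3=1
A + B = {0, 1, 3, 4}, so |A + B| = 4.
Verify: 4 ≥ 4? Yes ✓.

CD lower bound = 4, actual |A + B| = 4.
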